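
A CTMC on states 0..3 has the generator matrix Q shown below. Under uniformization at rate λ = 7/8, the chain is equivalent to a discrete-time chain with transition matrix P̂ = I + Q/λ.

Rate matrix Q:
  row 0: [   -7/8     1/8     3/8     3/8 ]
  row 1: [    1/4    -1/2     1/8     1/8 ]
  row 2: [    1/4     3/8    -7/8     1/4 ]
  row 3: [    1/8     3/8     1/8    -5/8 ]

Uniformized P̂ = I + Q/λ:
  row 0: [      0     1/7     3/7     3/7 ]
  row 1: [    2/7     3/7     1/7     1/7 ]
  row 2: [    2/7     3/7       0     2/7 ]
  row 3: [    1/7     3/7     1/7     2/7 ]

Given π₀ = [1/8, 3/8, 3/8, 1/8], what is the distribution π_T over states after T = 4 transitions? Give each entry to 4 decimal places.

t=0: π = [0.1250, 0.3750, 0.3750, 0.1250]
t=1: π = [0.2321, 0.3929, 0.1250, 0.2500]
t=2: π = [0.1837, 0.3622, 0.1913, 0.2628]
t=3: π = [0.1957, 0.3761, 0.1680, 0.2602]
t=4: π = [0.1926, 0.3727, 0.1748, 0.2599]

π = [0.1926, 0.3727, 0.1748, 0.2599]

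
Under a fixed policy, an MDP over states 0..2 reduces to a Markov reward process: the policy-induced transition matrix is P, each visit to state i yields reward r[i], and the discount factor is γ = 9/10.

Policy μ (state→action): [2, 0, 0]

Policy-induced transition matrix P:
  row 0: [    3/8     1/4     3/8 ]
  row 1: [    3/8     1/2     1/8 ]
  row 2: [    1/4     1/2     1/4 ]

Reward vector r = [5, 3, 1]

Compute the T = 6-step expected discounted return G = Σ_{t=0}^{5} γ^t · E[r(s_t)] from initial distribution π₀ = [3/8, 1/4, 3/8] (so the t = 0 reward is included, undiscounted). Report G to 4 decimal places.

G = 14.7443

t=0: π = [0.3750, 0.2500, 0.3750], E[r] = 3.0000, γ^t·E[r] = 3.000000, running G = 3.000000
t=1: π = [0.3281, 0.4063, 0.2656], E[r] = 3.1250, γ^t·E[r] = 2.812500, running G = 5.812500
t=2: π = [0.3418, 0.4180, 0.2402], E[r] = 3.2031, γ^t·E[r] = 2.594531, running G = 8.407031
t=3: π = [0.3450, 0.4146, 0.2405], E[r] = 3.2090, γ^t·E[r] = 2.339350, running G = 10.746381
t=4: π = [0.3449, 0.4138, 0.2413], E[r] = 3.2073, γ^t·E[r] = 2.104293, running G = 12.850674
t=5: π = [0.3448, 0.4138, 0.2414], E[r] = 3.2069, γ^t·E[r] = 1.893630, running G = 14.744304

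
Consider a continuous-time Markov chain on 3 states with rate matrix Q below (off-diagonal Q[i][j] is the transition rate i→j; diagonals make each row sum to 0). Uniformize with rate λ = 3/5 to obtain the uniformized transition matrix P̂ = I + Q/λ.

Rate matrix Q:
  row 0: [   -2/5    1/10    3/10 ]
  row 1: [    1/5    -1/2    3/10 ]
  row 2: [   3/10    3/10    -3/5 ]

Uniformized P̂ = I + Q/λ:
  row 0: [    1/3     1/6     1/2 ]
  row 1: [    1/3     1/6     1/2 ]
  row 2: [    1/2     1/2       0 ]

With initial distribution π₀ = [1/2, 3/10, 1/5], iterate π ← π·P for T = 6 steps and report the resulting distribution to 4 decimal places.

t=0: π = [0.5000, 0.3000, 0.2000]
t=1: π = [0.3667, 0.2333, 0.4000]
t=2: π = [0.4000, 0.3000, 0.3000]
t=3: π = [0.3833, 0.2667, 0.3500]
t=4: π = [0.3917, 0.2833, 0.3250]
t=5: π = [0.3875, 0.2750, 0.3375]
t=6: π = [0.3896, 0.2792, 0.3313]

π = [0.3896, 0.2792, 0.3313]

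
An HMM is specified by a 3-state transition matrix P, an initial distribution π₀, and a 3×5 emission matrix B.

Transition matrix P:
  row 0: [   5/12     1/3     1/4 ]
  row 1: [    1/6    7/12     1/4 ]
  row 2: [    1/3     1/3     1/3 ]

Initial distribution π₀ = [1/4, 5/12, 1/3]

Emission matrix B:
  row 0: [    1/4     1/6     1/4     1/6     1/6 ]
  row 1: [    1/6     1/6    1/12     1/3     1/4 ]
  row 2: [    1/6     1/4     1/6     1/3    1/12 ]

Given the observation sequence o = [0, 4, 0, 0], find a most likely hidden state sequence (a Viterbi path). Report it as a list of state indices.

path = [1, 1, 1, 1]

t=0: δ = [6.250e-02, 6.944e-02, 5.556e-02]  (obs o_0=0)
t=1: δ = [4.340e-03, 1.013e-02, 1.543e-03]  ψ = [0, 1, 2]  (obs o_1=4)
t=2: δ = [4.521e-04, 9.846e-04, 4.220e-04]  ψ = [0, 1, 1]  (obs o_2=0)
t=3: δ = [4.710e-05, 9.573e-05, 4.103e-05]  ψ = [0, 1, 1]  (obs o_3=0)
backtrack: best end state = 1; path = [1, 1, 1, 1]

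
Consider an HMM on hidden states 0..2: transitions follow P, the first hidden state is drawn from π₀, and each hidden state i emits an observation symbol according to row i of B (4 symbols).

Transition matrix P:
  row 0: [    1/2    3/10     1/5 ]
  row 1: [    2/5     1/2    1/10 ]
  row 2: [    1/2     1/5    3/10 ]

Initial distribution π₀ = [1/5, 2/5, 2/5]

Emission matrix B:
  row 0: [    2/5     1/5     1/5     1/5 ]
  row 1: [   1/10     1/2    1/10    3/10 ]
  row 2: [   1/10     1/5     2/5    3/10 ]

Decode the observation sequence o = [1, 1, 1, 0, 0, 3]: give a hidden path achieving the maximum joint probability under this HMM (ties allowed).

path = [1, 1, 1, 0, 0, 0]

t=0: δ = [4.000e-02, 2.000e-01, 8.000e-02]  (obs o_0=1)
t=1: δ = [1.600e-02, 5.000e-02, 4.800e-03]  ψ = [1, 1, 2]  (obs o_1=1)
t=2: δ = [4.000e-03, 1.250e-02, 1.000e-03]  ψ = [1, 1, 1]  (obs o_2=1)
t=3: δ = [2.000e-03, 6.250e-04, 1.250e-04]  ψ = [1, 1, 1]  (obs o_3=0)
t=4: δ = [4.000e-04, 6.000e-05, 4.000e-05]  ψ = [0, 0, 0]  (obs o_4=0)
t=5: δ = [4.000e-05, 3.600e-05, 2.400e-05]  ψ = [0, 0, 0]  (obs o_5=3)
backtrack: best end state = 0; path = [1, 1, 1, 0, 0, 0]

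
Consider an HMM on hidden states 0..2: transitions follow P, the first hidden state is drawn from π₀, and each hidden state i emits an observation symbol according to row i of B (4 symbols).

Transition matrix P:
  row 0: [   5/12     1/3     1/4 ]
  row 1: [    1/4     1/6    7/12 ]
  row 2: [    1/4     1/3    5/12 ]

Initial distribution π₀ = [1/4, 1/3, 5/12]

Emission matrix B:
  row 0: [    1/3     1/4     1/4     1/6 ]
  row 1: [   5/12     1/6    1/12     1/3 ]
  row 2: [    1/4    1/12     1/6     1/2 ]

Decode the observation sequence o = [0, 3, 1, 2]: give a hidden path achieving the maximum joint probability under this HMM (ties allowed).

path = [1, 2, 0, 0]

t=0: δ = [8.333e-02, 1.389e-01, 1.042e-01]  (obs o_0=0)
t=1: δ = [5.787e-03, 1.157e-02, 4.051e-02]  ψ = [0, 2, 1]  (obs o_1=3)
t=2: δ = [2.532e-03, 2.251e-03, 1.407e-03]  ψ = [2, 2, 2]  (obs o_2=1)
t=3: δ = [2.637e-04, 7.033e-05, 2.188e-04]  ψ = [0, 0, 1]  (obs o_3=2)
backtrack: best end state = 0; path = [1, 2, 0, 0]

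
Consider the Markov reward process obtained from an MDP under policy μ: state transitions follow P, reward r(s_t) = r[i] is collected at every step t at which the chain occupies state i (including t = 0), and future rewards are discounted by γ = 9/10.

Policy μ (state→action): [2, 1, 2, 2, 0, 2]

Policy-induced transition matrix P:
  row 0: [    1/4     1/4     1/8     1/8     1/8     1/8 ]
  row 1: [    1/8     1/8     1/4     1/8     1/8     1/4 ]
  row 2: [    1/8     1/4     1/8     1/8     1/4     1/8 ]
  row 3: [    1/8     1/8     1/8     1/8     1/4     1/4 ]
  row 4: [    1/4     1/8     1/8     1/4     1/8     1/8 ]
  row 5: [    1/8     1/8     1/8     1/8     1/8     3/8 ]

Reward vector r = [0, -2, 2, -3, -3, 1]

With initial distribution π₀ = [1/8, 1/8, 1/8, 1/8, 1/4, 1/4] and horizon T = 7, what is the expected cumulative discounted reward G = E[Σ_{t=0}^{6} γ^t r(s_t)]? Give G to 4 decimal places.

t=0: π = [0.1250, 0.1250, 0.1250, 0.1250, 0.2500, 0.2500], E[r] = -0.8750, γ^t·E[r] = -0.875000, running G = -0.875000
t=1: π = [0.1719, 0.1563, 0.1406, 0.1563, 0.1563, 0.2188], E[r] = -0.7500, γ^t·E[r] = -0.675000, running G = -1.550000
t=2: π = [0.1660, 0.1641, 0.1445, 0.1445, 0.1621, 0.2188], E[r] = -0.7402, γ^t·E[r] = -0.599590, running G = -2.149590
t=3: π = [0.1660, 0.1638, 0.1455, 0.1453, 0.1611, 0.2183], E[r] = -0.7375, γ^t·E[r] = -0.537673, running G = -2.687263
t=4: π = [0.1659, 0.1639, 0.1455, 0.1451, 0.1613, 0.2182], E[r] = -0.7382, γ^t·E[r] = -0.484326, running G = -3.171589
t=5: π = [0.1659, 0.1639, 0.1455, 0.1452, 0.1613, 0.2182], E[r] = -0.7382, γ^t·E[r] = -0.435876, running G = -3.607465
t=6: π = [0.1659, 0.1639, 0.1455, 0.1452, 0.1613, 0.2182], E[r] = -0.7382, γ^t·E[r] = -0.392300, running G = -3.999765

G = -3.9998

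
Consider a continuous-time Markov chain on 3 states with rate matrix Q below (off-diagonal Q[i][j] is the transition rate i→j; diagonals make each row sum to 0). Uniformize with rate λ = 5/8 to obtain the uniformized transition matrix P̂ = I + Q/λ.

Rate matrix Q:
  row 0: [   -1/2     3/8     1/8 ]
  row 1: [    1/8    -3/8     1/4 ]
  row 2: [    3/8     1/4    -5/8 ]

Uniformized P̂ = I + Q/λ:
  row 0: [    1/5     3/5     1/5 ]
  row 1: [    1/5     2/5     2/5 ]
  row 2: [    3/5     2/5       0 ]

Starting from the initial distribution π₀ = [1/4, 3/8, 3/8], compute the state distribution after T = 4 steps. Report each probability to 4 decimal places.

π = [0.2976, 0.4600, 0.2424]

t=0: π = [0.2500, 0.3750, 0.3750]
t=1: π = [0.3500, 0.4500, 0.2000]
t=2: π = [0.2800, 0.4700, 0.2500]
t=3: π = [0.3000, 0.4560, 0.2440]
t=4: π = [0.2976, 0.4600, 0.2424]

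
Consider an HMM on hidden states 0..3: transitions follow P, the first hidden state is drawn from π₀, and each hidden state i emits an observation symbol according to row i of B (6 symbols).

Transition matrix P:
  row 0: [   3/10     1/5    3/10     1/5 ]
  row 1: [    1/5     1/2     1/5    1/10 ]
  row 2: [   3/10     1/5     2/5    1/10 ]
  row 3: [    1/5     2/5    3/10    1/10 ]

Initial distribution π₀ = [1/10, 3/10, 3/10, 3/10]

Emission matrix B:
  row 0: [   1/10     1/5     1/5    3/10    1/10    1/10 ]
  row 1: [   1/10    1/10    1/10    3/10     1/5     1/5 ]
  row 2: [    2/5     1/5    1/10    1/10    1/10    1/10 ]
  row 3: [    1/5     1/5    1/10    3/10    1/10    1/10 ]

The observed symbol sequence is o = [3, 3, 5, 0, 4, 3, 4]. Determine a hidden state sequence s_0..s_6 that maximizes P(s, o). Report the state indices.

path = [1, 1, 1, 1, 1, 1, 1]

t=0: δ = [3.000e-02, 9.000e-02, 3.000e-02, 9.000e-02]  (obs o_0=3)
t=1: δ = [5.400e-03, 1.350e-02, 2.700e-03, 2.700e-03]  ψ = [1, 1, 3, 1]  (obs o_1=3)
t=2: δ = [2.700e-04, 1.350e-03, 2.700e-04, 1.350e-04]  ψ = [1, 1, 1, 1]  (obs o_2=5)
t=3: δ = [2.700e-05, 6.750e-05, 1.080e-04, 2.700e-05]  ψ = [1, 1, 1, 1]  (obs o_3=0)
t=4: δ = [3.240e-06, 6.750e-06, 4.320e-06, 1.080e-06]  ψ = [2, 1, 2, 2]  (obs o_4=4)
t=5: δ = [4.050e-07, 1.013e-06, 1.728e-07, 2.025e-07]  ψ = [1, 1, 2, 1]  (obs o_5=3)
t=6: δ = [2.025e-08, 1.012e-07, 2.025e-08, 1.012e-08]  ψ = [1, 1, 1, 1]  (obs o_6=4)
backtrack: best end state = 1; path = [1, 1, 1, 1, 1, 1, 1]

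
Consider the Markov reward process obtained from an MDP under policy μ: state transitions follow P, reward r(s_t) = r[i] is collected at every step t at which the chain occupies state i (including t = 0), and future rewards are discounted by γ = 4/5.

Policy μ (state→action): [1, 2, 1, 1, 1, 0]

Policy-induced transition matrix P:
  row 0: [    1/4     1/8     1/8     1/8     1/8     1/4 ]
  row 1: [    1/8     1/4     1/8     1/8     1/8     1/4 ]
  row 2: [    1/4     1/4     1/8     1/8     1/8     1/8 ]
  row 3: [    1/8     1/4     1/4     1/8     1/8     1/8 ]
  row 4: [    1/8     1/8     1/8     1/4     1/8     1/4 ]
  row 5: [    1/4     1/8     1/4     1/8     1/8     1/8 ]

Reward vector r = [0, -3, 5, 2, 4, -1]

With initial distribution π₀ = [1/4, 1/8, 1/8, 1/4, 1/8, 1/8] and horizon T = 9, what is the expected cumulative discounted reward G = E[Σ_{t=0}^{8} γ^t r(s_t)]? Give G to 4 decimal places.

t=0: π = [0.2500, 0.1250, 0.1250, 0.2500, 0.1250, 0.1250], E[r] = 1.1250, γ^t·E[r] = 1.125000, running G = 1.125000
t=1: π = [0.1875, 0.1875, 0.1719, 0.1406, 0.1250, 0.1875], E[r] = 0.8906, γ^t·E[r] = 0.712500, running G = 1.837500
t=2: π = [0.1934, 0.1875, 0.1660, 0.1406, 0.1250, 0.1875], E[r] = 0.8613, γ^t·E[r] = 0.551250, running G = 2.388750
t=3: π = [0.1934, 0.1868, 0.1660, 0.1406, 0.1250, 0.1882], E[r] = 0.8628, γ^t·E[r] = 0.441750, running G = 2.830500
t=4: π = [0.1935, 0.1867, 0.1661, 0.1406, 0.1250, 0.1881], E[r] = 0.8636, γ^t·E[r] = 0.353738, running G = 3.184238
t=5: π = [0.1935, 0.1867, 0.1661, 0.1406, 0.1250, 0.1881], E[r] = 0.8636, γ^t·E[r] = 0.282971, running G = 3.467209
t=6: π = [0.1935, 0.1867, 0.1661, 0.1406, 0.1250, 0.1881], E[r] = 0.8636, γ^t·E[r] = 0.226378, running G = 3.693587
t=7: π = [0.1935, 0.1867, 0.1661, 0.1406, 0.1250, 0.1881], E[r] = 0.8636, γ^t·E[r] = 0.181103, running G = 3.874689
t=8: π = [0.1935, 0.1867, 0.1661, 0.1406, 0.1250, 0.1881], E[r] = 0.8636, γ^t·E[r] = 0.144882, running G = 4.019571

G = 4.0196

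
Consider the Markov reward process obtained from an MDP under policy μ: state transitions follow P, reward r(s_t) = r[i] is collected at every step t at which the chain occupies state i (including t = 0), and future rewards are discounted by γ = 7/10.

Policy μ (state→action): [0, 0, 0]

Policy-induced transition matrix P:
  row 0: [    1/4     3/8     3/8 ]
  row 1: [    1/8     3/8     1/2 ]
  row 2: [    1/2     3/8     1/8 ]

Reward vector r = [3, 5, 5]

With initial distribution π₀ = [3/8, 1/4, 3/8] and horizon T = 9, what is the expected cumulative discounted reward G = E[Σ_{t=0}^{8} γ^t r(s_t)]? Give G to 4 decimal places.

t=0: π = [0.3750, 0.2500, 0.3750], E[r] = 4.2500, γ^t·E[r] = 4.250000, running G = 4.250000
t=1: π = [0.3125, 0.3750, 0.3125], E[r] = 4.3750, γ^t·E[r] = 3.062500, running G = 7.312500
t=2: π = [0.2813, 0.3750, 0.3438], E[r] = 4.4375, γ^t·E[r] = 2.174375, running G = 9.486875
t=3: π = [0.2891, 0.3750, 0.3359], E[r] = 4.4219, γ^t·E[r] = 1.516703, running G = 11.003578
t=4: π = [0.2871, 0.3750, 0.3379], E[r] = 4.4258, γ^t·E[r] = 1.062630, running G = 12.066208
t=5: π = [0.2876, 0.3750, 0.3374], E[r] = 4.4248, γ^t·E[r] = 0.743677, running G = 12.809885
t=6: π = [0.2875, 0.3750, 0.3375], E[r] = 4.4250, γ^t·E[r] = 0.520603, running G = 13.330488
t=7: π = [0.2875, 0.3750, 0.3375], E[r] = 4.4250, γ^t·E[r] = 0.364417, running G = 13.694904
t=8: π = [0.2875, 0.3750, 0.3375], E[r] = 4.4250, γ^t·E[r] = 0.255093, running G = 13.949997

G = 13.9500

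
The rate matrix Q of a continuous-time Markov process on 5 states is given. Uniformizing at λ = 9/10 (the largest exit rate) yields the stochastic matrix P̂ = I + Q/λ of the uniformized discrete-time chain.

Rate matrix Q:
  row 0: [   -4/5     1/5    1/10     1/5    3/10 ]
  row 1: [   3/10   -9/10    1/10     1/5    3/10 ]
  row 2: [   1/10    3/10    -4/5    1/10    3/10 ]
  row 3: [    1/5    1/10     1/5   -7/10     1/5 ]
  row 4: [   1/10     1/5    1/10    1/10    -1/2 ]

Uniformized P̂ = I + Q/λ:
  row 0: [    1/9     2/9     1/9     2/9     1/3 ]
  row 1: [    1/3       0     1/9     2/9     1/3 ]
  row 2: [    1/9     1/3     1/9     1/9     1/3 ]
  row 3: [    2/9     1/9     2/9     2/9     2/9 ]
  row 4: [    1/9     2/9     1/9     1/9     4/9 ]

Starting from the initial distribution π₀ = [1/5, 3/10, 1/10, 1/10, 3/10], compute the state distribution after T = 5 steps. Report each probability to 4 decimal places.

π = [0.1695, 0.1783, 0.1298, 0.1685, 0.3539]

t=0: π = [0.2000, 0.3000, 0.1000, 0.1000, 0.3000]
t=1: π = [0.1889, 0.1556, 0.1222, 0.1778, 0.3556]
t=2: π = [0.1654, 0.1815, 0.1309, 0.1691, 0.3531]
t=3: π = [0.1702, 0.1776, 0.1299, 0.1684, 0.3538]
t=4: π = [0.1693, 0.1785, 0.1298, 0.1685, 0.3539]
t=5: π = [0.1695, 0.1783, 0.1298, 0.1685, 0.3539]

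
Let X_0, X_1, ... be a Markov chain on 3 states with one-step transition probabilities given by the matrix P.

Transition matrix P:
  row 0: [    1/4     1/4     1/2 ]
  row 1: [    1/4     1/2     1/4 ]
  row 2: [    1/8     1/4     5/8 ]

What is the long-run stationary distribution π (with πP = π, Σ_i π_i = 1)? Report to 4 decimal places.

Balance equations π_j = Σ_i π_i·P[i][j]:
  π_0 = 1/4·π_0 + 1/4·π_1 + 1/8·π_2
  π_1 = 1/4·π_0 + 1/2·π_1 + 1/4·π_2
  normalize: π_0 + π_1 + π_2 = 1
Solving the linear system gives exactly π = [4/21, 1/3, 10/21].

π = [0.1905, 0.3333, 0.4762]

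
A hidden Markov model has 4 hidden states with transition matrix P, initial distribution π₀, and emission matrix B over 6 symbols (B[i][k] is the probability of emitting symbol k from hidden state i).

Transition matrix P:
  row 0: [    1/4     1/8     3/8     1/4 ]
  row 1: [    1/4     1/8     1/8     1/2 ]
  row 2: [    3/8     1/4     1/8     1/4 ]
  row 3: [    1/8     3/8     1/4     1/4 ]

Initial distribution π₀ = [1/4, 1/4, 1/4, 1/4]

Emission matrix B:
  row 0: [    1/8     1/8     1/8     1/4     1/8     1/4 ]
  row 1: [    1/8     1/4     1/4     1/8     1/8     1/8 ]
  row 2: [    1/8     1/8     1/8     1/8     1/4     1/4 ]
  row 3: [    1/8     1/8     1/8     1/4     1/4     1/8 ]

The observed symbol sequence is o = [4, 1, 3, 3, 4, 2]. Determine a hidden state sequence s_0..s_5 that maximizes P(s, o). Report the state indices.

t=0: δ = [3.125e-02, 3.125e-02, 6.250e-02, 6.250e-02]  (obs o_0=4)
t=1: δ = [2.930e-03, 5.859e-03, 1.953e-03, 1.953e-03]  ψ = [2, 3, 3, 1]  (obs o_1=1)
t=2: δ = [3.662e-04, 9.155e-05, 1.373e-04, 7.324e-04]  ψ = [1, 1, 0, 1]  (obs o_2=3)
t=3: δ = [2.289e-05, 3.433e-05, 2.289e-05, 4.578e-05]  ψ = [0, 3, 3, 3]  (obs o_3=3)
t=4: δ = [1.073e-06, 2.146e-06, 2.861e-06, 4.292e-06]  ψ = [1, 3, 3, 1]  (obs o_4=4)
t=5: δ = [1.341e-07, 4.023e-07, 1.341e-07, 1.341e-07]  ψ = [2, 3, 3, 1]  (obs o_5=2)
backtrack: best end state = 1; path = [3, 1, 3, 1, 3, 1]

path = [3, 1, 3, 1, 3, 1]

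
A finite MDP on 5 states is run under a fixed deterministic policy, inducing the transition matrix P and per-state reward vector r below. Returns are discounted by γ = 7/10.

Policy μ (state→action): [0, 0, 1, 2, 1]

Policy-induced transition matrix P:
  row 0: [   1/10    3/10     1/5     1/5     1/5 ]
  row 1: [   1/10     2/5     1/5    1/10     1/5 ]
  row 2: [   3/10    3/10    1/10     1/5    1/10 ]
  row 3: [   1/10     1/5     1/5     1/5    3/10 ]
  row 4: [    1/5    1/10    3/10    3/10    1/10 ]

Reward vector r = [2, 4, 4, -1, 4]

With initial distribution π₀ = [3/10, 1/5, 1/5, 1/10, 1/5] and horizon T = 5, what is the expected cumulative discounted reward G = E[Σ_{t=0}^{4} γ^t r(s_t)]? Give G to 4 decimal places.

t=0: π = [0.3000, 0.2000, 0.2000, 0.1000, 0.2000], E[r] = 2.9000, γ^t·E[r] = 2.900000, running G = 2.900000
t=1: π = [0.1600, 0.2700, 0.2000, 0.2000, 0.1700], E[r] = 2.6800, γ^t·E[r] = 1.876000, running G = 4.776000
t=2: π = [0.1570, 0.2730, 0.1970, 0.1900, 0.1830], E[r] = 2.7360, γ^t·E[r] = 1.340640, running G = 6.116640
t=3: π = [0.1577, 0.2717, 0.1986, 0.1910, 0.1810], E[r] = 2.7296, γ^t·E[r] = 0.936253, running G = 7.052893
t=4: π = [0.1578, 0.2719, 0.1982, 0.1909, 0.1811], E[r] = 2.7297, γ^t·E[r] = 0.655403, running G = 7.708296

G = 7.7083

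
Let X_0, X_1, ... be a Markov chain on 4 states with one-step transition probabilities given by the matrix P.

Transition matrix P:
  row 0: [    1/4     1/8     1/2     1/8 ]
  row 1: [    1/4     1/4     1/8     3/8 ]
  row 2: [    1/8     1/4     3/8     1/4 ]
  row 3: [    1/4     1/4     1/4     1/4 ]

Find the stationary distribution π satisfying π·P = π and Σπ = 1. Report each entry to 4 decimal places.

π = [0.2108, 0.2237, 0.3140, 0.2516]

Balance equations π_j = Σ_i π_i·P[i][j]:
  π_0 = 1/4·π_0 + 1/4·π_1 + 1/8·π_2 + 1/4·π_3
  π_1 = 1/8·π_0 + 1/4·π_1 + 1/4·π_2 + 1/4·π_3
  π_2 = 1/2·π_0 + 1/8·π_1 + 3/8·π_2 + 1/4·π_3
  normalize: π_0 + π_1 + π_2 + π_3 = 1
Solving the linear system gives exactly π = [98/465, 104/465, 146/465, 39/155].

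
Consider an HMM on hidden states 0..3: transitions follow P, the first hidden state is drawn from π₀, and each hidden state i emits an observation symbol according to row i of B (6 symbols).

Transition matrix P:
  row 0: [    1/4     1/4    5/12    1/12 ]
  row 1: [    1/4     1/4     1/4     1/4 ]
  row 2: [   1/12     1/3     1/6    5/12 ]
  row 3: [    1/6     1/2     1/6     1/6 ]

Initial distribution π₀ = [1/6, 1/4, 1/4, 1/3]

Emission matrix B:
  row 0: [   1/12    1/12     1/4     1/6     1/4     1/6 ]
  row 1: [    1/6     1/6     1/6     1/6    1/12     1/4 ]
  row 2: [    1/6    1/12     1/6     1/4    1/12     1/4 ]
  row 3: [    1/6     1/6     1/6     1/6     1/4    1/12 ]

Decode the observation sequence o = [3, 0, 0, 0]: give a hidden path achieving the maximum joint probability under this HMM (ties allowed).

path = [3, 1, 3, 1]

t=0: δ = [2.778e-02, 4.167e-02, 6.250e-02, 5.556e-02]  (obs o_0=3)
t=1: δ = [8.681e-04, 4.630e-03, 1.929e-03, 4.340e-03]  ψ = [1, 3, 0, 2]  (obs o_1=0)
t=2: δ = [9.645e-05, 3.617e-04, 1.929e-04, 1.929e-04]  ψ = [1, 3, 1, 1]  (obs o_2=0)
t=3: δ = [7.535e-06, 1.608e-05, 1.507e-05, 1.507e-05]  ψ = [1, 3, 1, 1]  (obs o_3=0)
backtrack: best end state = 1; path = [3, 1, 3, 1]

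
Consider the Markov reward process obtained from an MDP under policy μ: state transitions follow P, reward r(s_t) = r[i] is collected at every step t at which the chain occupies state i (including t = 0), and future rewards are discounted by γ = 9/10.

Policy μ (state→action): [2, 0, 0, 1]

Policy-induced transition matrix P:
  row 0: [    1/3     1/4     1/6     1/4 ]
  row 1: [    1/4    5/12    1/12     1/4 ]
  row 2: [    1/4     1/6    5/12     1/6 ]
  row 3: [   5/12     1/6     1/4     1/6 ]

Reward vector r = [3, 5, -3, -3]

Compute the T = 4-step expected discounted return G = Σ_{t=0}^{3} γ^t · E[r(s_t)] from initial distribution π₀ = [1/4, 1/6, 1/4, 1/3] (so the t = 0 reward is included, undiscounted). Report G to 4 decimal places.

G = 1.9179

t=0: π = [0.2500, 0.1667, 0.2500, 0.3333], E[r] = -0.1667, γ^t·E[r] = -0.166667, running G = -0.166667
t=1: π = [0.3264, 0.2292, 0.2431, 0.2014], E[r] = 0.7917, γ^t·E[r] = 0.712500, running G = 0.545833
t=2: π = [0.3108, 0.2512, 0.2251, 0.2130], E[r] = 0.8738, γ^t·E[r] = 0.707813, running G = 1.253646
t=3: π = [0.3114, 0.2554, 0.2198, 0.2135], E[r] = 0.9112, γ^t·E[r] = 0.664242, running G = 1.917888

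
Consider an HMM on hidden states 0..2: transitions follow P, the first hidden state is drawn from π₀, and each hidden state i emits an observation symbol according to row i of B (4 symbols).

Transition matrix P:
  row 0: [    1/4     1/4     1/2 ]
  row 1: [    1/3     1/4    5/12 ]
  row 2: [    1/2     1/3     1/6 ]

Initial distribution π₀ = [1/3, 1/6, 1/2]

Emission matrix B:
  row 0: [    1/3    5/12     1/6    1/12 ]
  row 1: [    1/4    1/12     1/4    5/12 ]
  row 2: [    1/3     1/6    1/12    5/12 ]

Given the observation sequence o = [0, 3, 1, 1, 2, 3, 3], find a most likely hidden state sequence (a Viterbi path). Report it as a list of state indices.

t=0: δ = [1.111e-01, 4.167e-02, 1.667e-01]  (obs o_0=0)
t=1: δ = [6.944e-03, 2.315e-02, 2.315e-02]  ψ = [2, 2, 0]  (obs o_1=3)
t=2: δ = [4.823e-03, 6.430e-04, 1.608e-03]  ψ = [2, 2, 1]  (obs o_2=1)
t=3: δ = [5.023e-04, 1.005e-04, 4.019e-04]  ψ = [0, 0, 0]  (obs o_3=1)
t=4: δ = [3.349e-05, 3.349e-05, 2.093e-05]  ψ = [2, 2, 0]  (obs o_4=2)
t=5: δ = [9.303e-07, 3.489e-06, 6.977e-06]  ψ = [1, 0, 0]  (obs o_5=3)
t=6: δ = [2.907e-07, 9.690e-07, 6.056e-07]  ψ = [2, 2, 1]  (obs o_6=3)
backtrack: best end state = 1; path = [0, 2, 0, 2, 0, 2, 1]

path = [0, 2, 0, 2, 0, 2, 1]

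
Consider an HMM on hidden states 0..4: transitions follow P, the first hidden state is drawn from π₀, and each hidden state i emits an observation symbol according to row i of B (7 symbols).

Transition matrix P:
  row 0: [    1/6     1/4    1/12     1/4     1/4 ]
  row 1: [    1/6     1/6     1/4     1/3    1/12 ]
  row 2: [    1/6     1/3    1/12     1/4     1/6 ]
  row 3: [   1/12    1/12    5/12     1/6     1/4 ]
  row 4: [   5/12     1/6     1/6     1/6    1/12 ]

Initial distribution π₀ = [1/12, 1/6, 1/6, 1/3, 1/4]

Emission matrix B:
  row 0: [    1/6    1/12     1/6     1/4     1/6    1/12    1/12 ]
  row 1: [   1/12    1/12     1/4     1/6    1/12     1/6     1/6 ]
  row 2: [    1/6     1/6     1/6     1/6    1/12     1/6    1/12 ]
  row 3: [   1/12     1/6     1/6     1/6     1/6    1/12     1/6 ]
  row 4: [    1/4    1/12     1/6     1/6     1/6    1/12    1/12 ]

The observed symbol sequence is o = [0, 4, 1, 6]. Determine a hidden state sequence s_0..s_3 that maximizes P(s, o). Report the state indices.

path = [4, 3, 2, 1]

t=0: δ = [1.389e-02, 1.389e-02, 2.778e-02, 2.778e-02, 6.250e-02]  (obs o_0=0)
t=1: δ = [4.340e-03, 8.681e-04, 9.645e-04, 1.736e-03, 1.157e-03]  ψ = [4, 4, 3, 4, 3]  (obs o_1=4)
t=2: δ = [6.028e-05, 9.042e-05, 1.206e-04, 1.808e-04, 9.042e-05]  ψ = [0, 0, 3, 0, 0]  (obs o_2=1)
t=3: δ = [3.140e-06, 6.698e-06, 6.279e-06, 5.023e-06, 3.768e-06]  ψ = [4, 2, 3, 1, 3]  (obs o_3=6)
backtrack: best end state = 1; path = [4, 3, 2, 1]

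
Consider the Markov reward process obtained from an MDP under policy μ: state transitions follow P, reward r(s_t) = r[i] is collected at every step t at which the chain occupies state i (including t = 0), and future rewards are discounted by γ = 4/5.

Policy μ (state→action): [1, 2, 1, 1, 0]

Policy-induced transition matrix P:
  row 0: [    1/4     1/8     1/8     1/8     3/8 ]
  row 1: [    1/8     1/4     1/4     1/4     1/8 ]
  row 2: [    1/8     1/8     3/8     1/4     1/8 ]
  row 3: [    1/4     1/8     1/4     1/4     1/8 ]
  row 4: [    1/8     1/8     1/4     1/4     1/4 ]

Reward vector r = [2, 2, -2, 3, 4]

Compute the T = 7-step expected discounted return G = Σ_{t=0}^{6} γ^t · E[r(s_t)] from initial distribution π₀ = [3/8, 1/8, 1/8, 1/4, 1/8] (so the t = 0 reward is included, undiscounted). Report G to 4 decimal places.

G = 6.8580

t=0: π = [0.3750, 0.1250, 0.1250, 0.2500, 0.1250], E[r] = 2.0000, γ^t·E[r] = 2.000000, running G = 2.000000
t=1: π = [0.2031, 0.1406, 0.2188, 0.2031, 0.2344], E[r] = 1.7969, γ^t·E[r] = 1.437500, running G = 3.437500
t=2: π = [0.1758, 0.1426, 0.2520, 0.2246, 0.2051], E[r] = 1.6270, γ^t·E[r] = 1.041250, running G = 4.478750
t=3: π = [0.1750, 0.1428, 0.2595, 0.2280, 0.1946], E[r] = 1.5791, γ^t·E[r] = 0.808500, running G = 5.287250
t=4: π = [0.1754, 0.1429, 0.2606, 0.2281, 0.1931], E[r] = 1.5721, γ^t·E[r] = 0.643913, running G = 5.931163
t=5: π = [0.1754, 0.1429, 0.2606, 0.2281, 0.1930], E[r] = 1.5715, γ^t·E[r] = 0.514934, running G = 6.446096
t=6: π = [0.1754, 0.1429, 0.2607, 0.2281, 0.1930], E[r] = 1.5714, γ^t·E[r] = 0.411941, running G = 6.858037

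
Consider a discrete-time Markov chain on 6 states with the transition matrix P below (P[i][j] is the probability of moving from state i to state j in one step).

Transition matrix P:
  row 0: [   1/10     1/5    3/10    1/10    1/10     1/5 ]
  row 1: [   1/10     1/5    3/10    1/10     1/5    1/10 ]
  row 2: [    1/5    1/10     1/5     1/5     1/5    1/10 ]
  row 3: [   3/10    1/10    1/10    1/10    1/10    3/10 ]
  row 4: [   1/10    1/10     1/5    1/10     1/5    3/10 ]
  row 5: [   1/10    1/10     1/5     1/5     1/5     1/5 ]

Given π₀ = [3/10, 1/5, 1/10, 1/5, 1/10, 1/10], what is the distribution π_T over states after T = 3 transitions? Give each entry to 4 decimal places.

π = [0.1504, 0.1277, 0.2134, 0.1407, 0.1710, 0.1968]

t=0: π = [0.3000, 0.2000, 0.1000, 0.2000, 0.1000, 0.1000]
t=1: π = [0.1500, 0.1500, 0.2300, 0.1200, 0.1500, 0.2000]
t=2: π = [0.1470, 0.1300, 0.2180, 0.1430, 0.1730, 0.1890]
t=3: π = [0.1504, 0.1277, 0.2134, 0.1407, 0.1710, 0.1968]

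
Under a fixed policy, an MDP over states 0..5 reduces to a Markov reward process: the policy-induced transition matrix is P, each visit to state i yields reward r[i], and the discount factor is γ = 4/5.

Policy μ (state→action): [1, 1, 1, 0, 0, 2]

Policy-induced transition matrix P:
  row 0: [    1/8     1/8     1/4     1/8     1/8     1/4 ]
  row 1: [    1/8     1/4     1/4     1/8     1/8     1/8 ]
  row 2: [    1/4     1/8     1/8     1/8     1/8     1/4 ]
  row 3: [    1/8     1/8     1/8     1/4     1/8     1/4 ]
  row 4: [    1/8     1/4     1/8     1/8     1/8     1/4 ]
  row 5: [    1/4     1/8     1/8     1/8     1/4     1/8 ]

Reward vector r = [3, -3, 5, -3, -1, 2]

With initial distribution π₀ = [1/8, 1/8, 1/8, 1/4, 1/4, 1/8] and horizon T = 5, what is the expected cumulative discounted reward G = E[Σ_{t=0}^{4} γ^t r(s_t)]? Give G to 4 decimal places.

t=0: π = [0.1250, 0.1250, 0.1250, 0.2500, 0.2500, 0.1250], E[r] = -0.1250, γ^t·E[r] = -0.125000, running G = -0.125000
t=1: π = [0.1563, 0.1719, 0.1563, 0.1563, 0.1406, 0.2188], E[r] = 0.5625, γ^t·E[r] = 0.450000, running G = 0.325000
t=2: π = [0.1719, 0.1641, 0.1660, 0.1445, 0.1523, 0.2012], E[r] = 0.6699, γ^t·E[r] = 0.428750, running G = 0.753750
t=3: π = [0.1709, 0.1646, 0.1670, 0.1431, 0.1501, 0.2043], E[r] = 0.6833, γ^t·E[r] = 0.349875, running G = 1.103625
t=4: π = [0.1714, 0.1643, 0.1669, 0.1429, 0.1505, 0.2039], E[r] = 0.6845, γ^t·E[r] = 0.280363, running G = 1.383988

G = 1.3840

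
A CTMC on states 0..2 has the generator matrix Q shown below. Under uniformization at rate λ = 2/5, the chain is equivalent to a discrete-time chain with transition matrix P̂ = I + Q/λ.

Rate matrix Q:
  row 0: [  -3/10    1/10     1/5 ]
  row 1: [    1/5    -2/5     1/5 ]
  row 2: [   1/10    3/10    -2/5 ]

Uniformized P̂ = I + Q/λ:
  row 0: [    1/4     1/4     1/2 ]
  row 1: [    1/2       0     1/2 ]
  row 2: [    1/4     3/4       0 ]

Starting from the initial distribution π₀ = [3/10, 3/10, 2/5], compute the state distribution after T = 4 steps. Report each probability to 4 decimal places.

t=0: π = [0.3000, 0.3000, 0.4000]
t=1: π = [0.3250, 0.3750, 0.3000]
t=2: π = [0.3438, 0.3063, 0.3500]
t=3: π = [0.3266, 0.3484, 0.3250]
t=4: π = [0.3371, 0.3254, 0.3375]

π = [0.3371, 0.3254, 0.3375]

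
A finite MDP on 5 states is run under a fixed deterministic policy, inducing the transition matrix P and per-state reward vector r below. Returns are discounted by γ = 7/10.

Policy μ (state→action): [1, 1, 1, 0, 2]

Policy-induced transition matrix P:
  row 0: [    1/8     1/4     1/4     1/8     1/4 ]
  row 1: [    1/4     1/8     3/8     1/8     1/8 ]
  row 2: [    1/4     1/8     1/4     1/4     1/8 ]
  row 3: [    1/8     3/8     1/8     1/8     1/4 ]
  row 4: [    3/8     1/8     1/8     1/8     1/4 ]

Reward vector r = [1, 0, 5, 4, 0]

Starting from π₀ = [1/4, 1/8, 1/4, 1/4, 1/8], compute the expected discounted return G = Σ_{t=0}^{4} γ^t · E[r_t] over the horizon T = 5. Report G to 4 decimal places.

t=0: π = [0.2500, 0.1250, 0.2500, 0.2500, 0.1250], E[r] = 2.5000, γ^t·E[r] = 2.500000, running G = 2.500000
t=1: π = [0.2031, 0.2188, 0.2188, 0.1563, 0.2031], E[r] = 1.9219, γ^t·E[r] = 1.345313, running G = 3.845313
t=2: π = [0.2305, 0.1895, 0.2324, 0.1523, 0.1953], E[r] = 2.0020, γ^t·E[r] = 0.980957, running G = 4.826270
t=3: π = [0.2266, 0.1919, 0.2302, 0.1541, 0.1973], E[r] = 1.9939, γ^t·E[r] = 0.683906, running G = 5.510176
t=4: π = [0.2271, 0.1918, 0.2301, 0.1538, 0.1972], E[r] = 1.9926, γ^t·E[r] = 0.478412, running G = 5.988588

G = 5.9886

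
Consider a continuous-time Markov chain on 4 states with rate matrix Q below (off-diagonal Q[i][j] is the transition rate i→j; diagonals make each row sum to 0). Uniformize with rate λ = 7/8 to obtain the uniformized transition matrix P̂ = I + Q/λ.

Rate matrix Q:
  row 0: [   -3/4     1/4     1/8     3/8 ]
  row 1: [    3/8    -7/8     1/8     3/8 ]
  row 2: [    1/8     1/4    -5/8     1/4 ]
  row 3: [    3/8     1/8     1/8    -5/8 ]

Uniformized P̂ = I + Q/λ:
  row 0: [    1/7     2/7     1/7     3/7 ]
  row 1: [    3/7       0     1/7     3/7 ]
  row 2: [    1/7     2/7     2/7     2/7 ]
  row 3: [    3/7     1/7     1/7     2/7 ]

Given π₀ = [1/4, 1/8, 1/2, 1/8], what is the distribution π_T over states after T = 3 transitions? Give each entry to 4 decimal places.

t=0: π = [0.2500, 0.1250, 0.5000, 0.1250]
t=1: π = [0.2143, 0.2321, 0.2143, 0.3393]
t=2: π = [0.3061, 0.1709, 0.1735, 0.3495]
t=3: π = [0.2915, 0.1870, 0.1676, 0.3539]

π = [0.2915, 0.1870, 0.1676, 0.3539]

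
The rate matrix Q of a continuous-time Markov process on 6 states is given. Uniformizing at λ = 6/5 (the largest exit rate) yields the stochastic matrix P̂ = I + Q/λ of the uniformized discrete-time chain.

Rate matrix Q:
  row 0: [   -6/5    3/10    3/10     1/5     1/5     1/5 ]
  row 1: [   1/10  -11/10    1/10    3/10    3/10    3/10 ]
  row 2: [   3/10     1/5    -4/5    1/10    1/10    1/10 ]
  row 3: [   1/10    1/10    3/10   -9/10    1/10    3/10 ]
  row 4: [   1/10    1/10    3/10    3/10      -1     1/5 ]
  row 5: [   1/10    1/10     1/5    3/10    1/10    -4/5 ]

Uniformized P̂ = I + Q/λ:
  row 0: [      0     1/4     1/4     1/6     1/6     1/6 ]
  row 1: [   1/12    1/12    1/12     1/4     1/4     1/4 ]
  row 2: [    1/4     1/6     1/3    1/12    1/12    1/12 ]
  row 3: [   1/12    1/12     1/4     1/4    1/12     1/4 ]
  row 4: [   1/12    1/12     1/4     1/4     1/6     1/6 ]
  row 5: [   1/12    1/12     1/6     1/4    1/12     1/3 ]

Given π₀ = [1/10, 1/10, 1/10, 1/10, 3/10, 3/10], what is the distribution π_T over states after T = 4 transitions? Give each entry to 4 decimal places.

t=0: π = [0.1000, 0.1000, 0.1000, 0.1000, 0.3000, 0.3000]
t=1: π = [0.0917, 0.1083, 0.2167, 0.2250, 0.1333, 0.2250]
t=2: π = [0.1118, 0.1167, 0.2313, 0.2063, 0.1201, 0.2139]
t=3: π = [0.1126, 0.1212, 0.2320, 0.2021, 0.1221, 0.2100]
t=4: π = [0.1126, 0.1214, 0.2316, 0.2020, 0.1231, 0.2093]

π = [0.1126, 0.1214, 0.2316, 0.2020, 0.1231, 0.2093]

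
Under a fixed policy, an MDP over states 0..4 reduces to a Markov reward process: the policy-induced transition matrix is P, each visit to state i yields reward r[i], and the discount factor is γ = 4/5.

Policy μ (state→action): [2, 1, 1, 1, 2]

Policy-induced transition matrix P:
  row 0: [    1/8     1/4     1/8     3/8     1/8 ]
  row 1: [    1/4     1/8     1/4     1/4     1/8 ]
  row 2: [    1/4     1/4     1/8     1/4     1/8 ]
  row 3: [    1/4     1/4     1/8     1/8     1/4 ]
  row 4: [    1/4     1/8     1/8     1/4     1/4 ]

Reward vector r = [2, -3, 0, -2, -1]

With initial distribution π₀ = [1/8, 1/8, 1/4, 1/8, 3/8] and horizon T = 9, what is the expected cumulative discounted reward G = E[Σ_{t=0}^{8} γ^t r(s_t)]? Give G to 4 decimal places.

t=0: π = [0.1250, 0.1250, 0.2500, 0.1250, 0.3750], E[r] = -0.7500, γ^t·E[r] = -0.750000, running G = -0.750000
t=1: π = [0.2344, 0.1875, 0.1406, 0.2500, 0.1875], E[r] = -0.7813, γ^t·E[r] = -0.625000, running G = -1.375000
t=2: π = [0.2207, 0.2031, 0.1484, 0.2480, 0.1797], E[r] = -0.8438, γ^t·E[r] = -0.540000, running G = -1.915000
t=3: π = [0.2224, 0.2021, 0.1504, 0.2466, 0.1785], E[r] = -0.8333, γ^t·E[r] = -0.426625, running G = -2.341625
t=4: π = [0.2222, 0.2024, 0.1503, 0.2470, 0.1781], E[r] = -0.8350, γ^t·E[r] = -0.342000, running G = -2.683625
t=5: π = [0.2222, 0.2024, 0.1503, 0.2469, 0.1781], E[r] = -0.8348, γ^t·E[r] = -0.273543, running G = -2.957168
t=6: π = [0.2222, 0.2024, 0.1503, 0.2469, 0.1781], E[r] = -0.8348, γ^t·E[r] = -0.218839, running G = -3.176006
t=7: π = [0.2222, 0.2024, 0.1503, 0.2469, 0.1781], E[r] = -0.8348, γ^t·E[r] = -0.175071, running G = -3.351077
t=8: π = [0.2222, 0.2024, 0.1503, 0.2469, 0.1781], E[r] = -0.8348, γ^t·E[r] = -0.140057, running G = -3.491134

G = -3.4911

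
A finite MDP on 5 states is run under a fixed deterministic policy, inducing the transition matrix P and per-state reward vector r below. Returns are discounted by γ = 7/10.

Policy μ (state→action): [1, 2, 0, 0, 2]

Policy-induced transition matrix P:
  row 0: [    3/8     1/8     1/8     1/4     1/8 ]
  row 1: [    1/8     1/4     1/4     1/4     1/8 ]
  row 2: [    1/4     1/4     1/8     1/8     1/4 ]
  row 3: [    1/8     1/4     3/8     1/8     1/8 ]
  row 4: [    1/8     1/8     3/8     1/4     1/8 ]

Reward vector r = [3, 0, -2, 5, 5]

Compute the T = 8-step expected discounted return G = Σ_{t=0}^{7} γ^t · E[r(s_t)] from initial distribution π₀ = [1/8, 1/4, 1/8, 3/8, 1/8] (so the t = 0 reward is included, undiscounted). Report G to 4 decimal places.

t=0: π = [0.1250, 0.2500, 0.1250, 0.3750, 0.1250], E[r] = 2.6250, γ^t·E[r] = 2.625000, running G = 2.625000
t=1: π = [0.1719, 0.2188, 0.2813, 0.1875, 0.1406], E[r] = 1.5938, γ^t·E[r] = 1.115625, running G = 3.740625
t=2: π = [0.2031, 0.2109, 0.2344, 0.1914, 0.1602], E[r] = 1.8984, γ^t·E[r] = 0.930234, running G = 4.670859
t=3: π = [0.2051, 0.2046, 0.2393, 0.1968, 0.1543], E[r] = 1.8921, γ^t·E[r] = 0.648987, running G = 5.319846
t=4: π = [0.2062, 0.2051, 0.2383, 0.1955, 0.1549], E[r] = 1.8939, γ^t·E[r] = 0.454716, running G = 5.774562
t=5: π = [0.2063, 0.2049, 0.2382, 0.1958, 0.1548], E[r] = 1.8954, γ^t·E[r] = 0.318552, running G = 6.093114
t=6: π = [0.2064, 0.2049, 0.2382, 0.1957, 0.1548], E[r] = 1.8952, γ^t·E[r] = 0.222973, running G = 6.316087
t=7: π = [0.2064, 0.2049, 0.2382, 0.1958, 0.1548], E[r] = 1.8953, γ^t·E[r] = 0.156086, running G = 6.472173

G = 6.4722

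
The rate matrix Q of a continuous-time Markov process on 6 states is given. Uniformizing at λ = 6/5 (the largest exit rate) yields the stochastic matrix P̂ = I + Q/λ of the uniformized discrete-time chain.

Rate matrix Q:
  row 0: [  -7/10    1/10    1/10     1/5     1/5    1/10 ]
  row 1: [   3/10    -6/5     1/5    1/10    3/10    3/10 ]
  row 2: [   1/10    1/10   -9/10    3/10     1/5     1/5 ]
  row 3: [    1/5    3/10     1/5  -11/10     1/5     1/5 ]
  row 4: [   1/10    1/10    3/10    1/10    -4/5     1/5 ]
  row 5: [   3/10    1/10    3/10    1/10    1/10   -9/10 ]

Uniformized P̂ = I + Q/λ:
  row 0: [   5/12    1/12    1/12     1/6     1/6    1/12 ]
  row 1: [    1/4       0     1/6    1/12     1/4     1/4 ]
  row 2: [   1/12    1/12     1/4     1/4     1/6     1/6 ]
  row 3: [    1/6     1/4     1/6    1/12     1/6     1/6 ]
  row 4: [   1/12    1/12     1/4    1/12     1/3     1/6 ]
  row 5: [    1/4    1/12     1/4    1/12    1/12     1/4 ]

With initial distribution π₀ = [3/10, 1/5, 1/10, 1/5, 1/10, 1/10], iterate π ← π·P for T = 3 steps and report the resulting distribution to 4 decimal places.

π = [0.2122, 0.0973, 0.1941, 0.1334, 0.1928, 0.1702]

t=0: π = [0.3000, 0.2000, 0.1000, 0.2000, 0.1000, 0.1000]
t=1: π = [0.2500, 0.1000, 0.1667, 0.1250, 0.1917, 0.1667]
t=2: π = [0.2215, 0.0958, 0.1896, 0.1319, 0.1931, 0.1681]
t=3: π = [0.2122, 0.0973, 0.1941, 0.1334, 0.1928, 0.1702]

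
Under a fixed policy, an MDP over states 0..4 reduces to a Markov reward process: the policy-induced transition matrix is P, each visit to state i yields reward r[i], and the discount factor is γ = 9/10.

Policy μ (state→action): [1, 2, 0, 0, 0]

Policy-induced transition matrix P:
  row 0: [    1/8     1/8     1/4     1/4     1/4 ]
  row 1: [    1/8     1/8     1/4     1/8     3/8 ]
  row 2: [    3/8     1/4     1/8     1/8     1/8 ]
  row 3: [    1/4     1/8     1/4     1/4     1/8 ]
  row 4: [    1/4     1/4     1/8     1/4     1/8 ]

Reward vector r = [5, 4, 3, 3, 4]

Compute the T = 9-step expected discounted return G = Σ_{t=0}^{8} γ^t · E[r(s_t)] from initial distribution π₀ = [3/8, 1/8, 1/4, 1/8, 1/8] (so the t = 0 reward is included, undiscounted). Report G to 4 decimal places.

t=0: π = [0.3750, 0.1250, 0.2500, 0.1250, 0.1250], E[r] = 4.0000, γ^t·E[r] = 4.000000, running G = 4.000000
t=1: π = [0.2188, 0.1719, 0.2031, 0.2031, 0.2031], E[r] = 3.8125, γ^t·E[r] = 3.431250, running G = 7.431250
t=2: π = [0.2266, 0.1758, 0.1992, 0.2031, 0.1953], E[r] = 3.8242, γ^t·E[r] = 3.097617, running G = 10.528867
t=3: π = [0.2246, 0.1743, 0.2007, 0.2031, 0.1973], E[r] = 3.8208, γ^t·E[r] = 2.785364, running G = 13.314231
t=4: π = [0.2252, 0.1747, 0.2003, 0.2031, 0.1967], E[r] = 3.8218, γ^t·E[r] = 2.507508, running G = 15.821739
t=5: π = [0.2250, 0.1746, 0.2004, 0.2031, 0.1968], E[r] = 3.8215, γ^t·E[r] = 2.256573, running G = 18.078312
t=6: π = [0.2251, 0.1747, 0.2003, 0.2031, 0.1968], E[r] = 3.8216, γ^t·E[r] = 2.030966, running G = 20.109277
t=7: π = [0.2251, 0.1746, 0.2004, 0.2031, 0.1968], E[r] = 3.8216, γ^t·E[r] = 1.827855, running G = 21.937133
t=8: π = [0.2251, 0.1746, 0.2004, 0.2031, 0.1968], E[r] = 3.8216, γ^t·E[r] = 1.645074, running G = 23.582206

G = 23.5822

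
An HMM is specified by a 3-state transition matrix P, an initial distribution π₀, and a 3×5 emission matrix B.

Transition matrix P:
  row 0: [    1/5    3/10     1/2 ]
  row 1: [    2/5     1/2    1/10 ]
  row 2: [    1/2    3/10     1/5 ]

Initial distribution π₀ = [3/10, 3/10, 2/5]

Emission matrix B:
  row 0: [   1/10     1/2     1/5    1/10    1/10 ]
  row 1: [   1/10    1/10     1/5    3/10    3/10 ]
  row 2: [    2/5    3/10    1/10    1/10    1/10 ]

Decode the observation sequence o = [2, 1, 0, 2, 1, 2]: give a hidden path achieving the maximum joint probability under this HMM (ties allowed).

path = [1, 0, 2, 0, 2, 0]

t=0: δ = [6.000e-02, 6.000e-02, 4.000e-02]  (obs o_0=2)
t=1: δ = [1.200e-02, 3.000e-03, 9.000e-03]  ψ = [1, 1, 0]  (obs o_1=1)
t=2: δ = [4.500e-04, 3.600e-04, 2.400e-03]  ψ = [2, 0, 0]  (obs o_2=0)
t=3: δ = [2.400e-04, 1.440e-04, 4.800e-05]  ψ = [2, 2, 2]  (obs o_3=2)
t=4: δ = [2.880e-05, 7.200e-06, 3.600e-05]  ψ = [1, 0, 0]  (obs o_4=1)
t=5: δ = [3.600e-06, 2.160e-06, 1.440e-06]  ψ = [2, 2, 0]  (obs o_5=2)
backtrack: best end state = 0; path = [1, 0, 2, 0, 2, 0]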